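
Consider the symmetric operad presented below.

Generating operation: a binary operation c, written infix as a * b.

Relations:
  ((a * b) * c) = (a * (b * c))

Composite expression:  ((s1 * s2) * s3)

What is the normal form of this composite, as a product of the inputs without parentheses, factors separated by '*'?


Associativity of c dissolves the nesting; only the s-input order survives.
(s1 * s2) spells out as s1 * s2
((s1 * s2) * s3) spells out as s1 * s2 * s3

s1 * s2 * s3


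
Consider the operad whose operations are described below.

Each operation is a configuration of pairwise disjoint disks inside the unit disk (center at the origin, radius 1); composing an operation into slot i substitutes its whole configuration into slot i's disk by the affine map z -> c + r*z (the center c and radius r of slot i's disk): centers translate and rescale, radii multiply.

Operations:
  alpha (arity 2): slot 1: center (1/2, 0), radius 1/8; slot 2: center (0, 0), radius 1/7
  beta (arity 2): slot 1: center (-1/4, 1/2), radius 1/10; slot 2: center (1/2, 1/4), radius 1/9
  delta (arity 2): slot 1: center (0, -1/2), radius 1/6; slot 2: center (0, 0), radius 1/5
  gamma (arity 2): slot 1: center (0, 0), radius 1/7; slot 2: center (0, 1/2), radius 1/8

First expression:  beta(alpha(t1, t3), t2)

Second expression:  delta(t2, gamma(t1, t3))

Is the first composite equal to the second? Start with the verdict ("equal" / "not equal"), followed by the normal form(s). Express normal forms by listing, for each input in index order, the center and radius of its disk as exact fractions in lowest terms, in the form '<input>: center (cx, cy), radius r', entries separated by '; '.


Reducing the first expression gives t1: center (-1/5, 1/2), radius 1/80; t2: center (1/2, 1/4), radius 1/9; t3: center (-1/4, 1/2), radius 1/70
Reducing the second expression gives t1: center (0, 0), radius 1/35; t2: center (0, -1/2), radius 1/6; t3: center (0, 1/10), radius 1/40
Distinct normal forms: not equal.

not equal — first t1: center (-1/5, 1/2), radius 1/80; t2: center (1/2, 1/4), radius 1/9; t3: center (-1/4, 1/2), radius 1/70, second t1: center (0, 0), radius 1/35; t2: center (0, -1/2), radius 1/6; t3: center (0, 1/10), radius 1/40


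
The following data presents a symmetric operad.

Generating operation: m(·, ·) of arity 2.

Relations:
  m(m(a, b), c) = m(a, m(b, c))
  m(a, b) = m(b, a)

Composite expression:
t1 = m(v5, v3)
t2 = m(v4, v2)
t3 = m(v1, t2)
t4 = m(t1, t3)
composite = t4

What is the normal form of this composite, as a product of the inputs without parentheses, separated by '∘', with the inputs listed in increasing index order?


With m associative and commutative, the v-input set is all that matters.
m(v5, v3) reduces to v5 ∘ v3
m(v4, v2) reduces to v4 ∘ v2
m(v1, m(v4, v2)) reduces to v1 ∘ v4 ∘ v2
m(m(v5, v3), m(v1, m(v4, v2))) reduces to v5 ∘ v3 ∘ v1 ∘ v4 ∘ v2
putting the inputs in ascending order: v1 ∘ v2 ∘ v3 ∘ v4 ∘ v5

v1 ∘ v2 ∘ v3 ∘ v4 ∘ v5


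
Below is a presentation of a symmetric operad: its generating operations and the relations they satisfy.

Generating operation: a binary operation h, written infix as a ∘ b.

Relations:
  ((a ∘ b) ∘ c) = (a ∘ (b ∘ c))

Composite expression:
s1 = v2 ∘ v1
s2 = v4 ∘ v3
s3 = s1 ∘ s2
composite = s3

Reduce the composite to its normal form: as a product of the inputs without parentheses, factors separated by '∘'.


v2 ∘ v1 ∘ v4 ∘ v3

Key point: h is associative — brackets drop, the v-order remains.
(v2 ∘ v1) collapses to v2 ∘ v1
(v4 ∘ v3) collapses to v4 ∘ v3
((v2 ∘ v1) ∘ (v4 ∘ v3)) collapses to v2 ∘ v1 ∘ v4 ∘ v3


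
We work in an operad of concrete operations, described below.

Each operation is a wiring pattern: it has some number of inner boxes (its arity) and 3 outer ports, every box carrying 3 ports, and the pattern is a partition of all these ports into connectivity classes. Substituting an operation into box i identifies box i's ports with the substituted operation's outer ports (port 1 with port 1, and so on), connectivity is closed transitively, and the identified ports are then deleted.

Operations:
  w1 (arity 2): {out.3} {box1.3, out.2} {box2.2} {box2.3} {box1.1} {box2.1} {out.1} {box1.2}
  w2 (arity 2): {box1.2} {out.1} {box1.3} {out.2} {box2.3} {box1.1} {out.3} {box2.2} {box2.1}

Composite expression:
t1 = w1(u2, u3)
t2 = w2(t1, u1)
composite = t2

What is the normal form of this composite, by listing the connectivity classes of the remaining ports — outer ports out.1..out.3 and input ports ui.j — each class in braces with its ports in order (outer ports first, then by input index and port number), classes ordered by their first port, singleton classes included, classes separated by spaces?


{out.1} {out.2} {out.3} {u1.1} {u1.2} {u1.3} {u2.1} {u2.2} {u2.3} {u3.1} {u3.2} {u3.3}

Substituting into w2 glues patterns; closure does the rest.
the subtree at w1 composes to {out.1} {out.2, u2.3} {out.3} {u2.1} {u2.2} {u3.1} {u3.2} {u3.3} on (u2, u3); out.j = own outer ports
the subtree at w2 composes to {out.1} {out.2} {out.3} {u1.1} {u1.2} {u1.3} {u2.1} {u2.2} {u2.3} {u3.1} {u3.2} {u3.3} on (u2, u3, u1); out.j = own outer ports


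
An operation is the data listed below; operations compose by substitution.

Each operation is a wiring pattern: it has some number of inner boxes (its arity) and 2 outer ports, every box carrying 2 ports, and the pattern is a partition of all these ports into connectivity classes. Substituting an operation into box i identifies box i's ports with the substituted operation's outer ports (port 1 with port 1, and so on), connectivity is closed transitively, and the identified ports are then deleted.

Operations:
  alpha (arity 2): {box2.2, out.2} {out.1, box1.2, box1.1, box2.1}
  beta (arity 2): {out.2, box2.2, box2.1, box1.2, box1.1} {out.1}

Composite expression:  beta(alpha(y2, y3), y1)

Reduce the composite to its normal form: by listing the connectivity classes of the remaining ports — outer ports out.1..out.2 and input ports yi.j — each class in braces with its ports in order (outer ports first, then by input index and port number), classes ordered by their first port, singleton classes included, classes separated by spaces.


After gluing at beta, chains via deleted ports link the y-ports.
stage alpha: inputs (y2, y3), connectivity {out.1, y2.1, y2.2, y3.1} {out.2, y3.2}, out.j its boundary
stage beta: inputs (y2, y3, y1), connectivity {out.1} {out.2, y1.1, y1.2, y2.1, y2.2, y3.1, y3.2}, out.j its boundary

{out.1} {out.2, y1.1, y1.2, y2.1, y2.2, y3.1, y3.2}


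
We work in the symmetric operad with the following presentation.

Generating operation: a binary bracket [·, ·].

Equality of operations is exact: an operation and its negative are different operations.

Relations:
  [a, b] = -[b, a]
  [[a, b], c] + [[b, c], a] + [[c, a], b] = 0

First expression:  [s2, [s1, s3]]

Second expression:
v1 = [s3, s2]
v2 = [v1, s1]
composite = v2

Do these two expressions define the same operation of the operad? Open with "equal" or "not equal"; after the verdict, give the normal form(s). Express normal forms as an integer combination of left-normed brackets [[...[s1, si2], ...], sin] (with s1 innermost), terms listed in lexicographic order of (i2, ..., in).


not equal; first: -[[s1, s3], s2]; second: [[s1, s2], s3] - [[s1, s3], s2]

The first composite normalizes to -[[s1, s3], s2]
The second composite normalizes to [[s1, s2], s3] - [[s1, s3], s2]
The normal forms differ: not equal.


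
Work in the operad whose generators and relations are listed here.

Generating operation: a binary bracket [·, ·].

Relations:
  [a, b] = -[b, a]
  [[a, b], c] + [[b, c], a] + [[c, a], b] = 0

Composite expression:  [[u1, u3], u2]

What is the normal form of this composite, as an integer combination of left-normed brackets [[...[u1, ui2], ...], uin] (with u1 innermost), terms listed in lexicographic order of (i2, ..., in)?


[[u1, u3], u2]

Left-normed coefficients sit on the u1-initial expansion words.
Composite bracket: [[u1, u3], u2]
Applying ab - ba throughout gives 4 signed words (2^2 = 4).
Keep just the words that open with u1:
  the word u1u3u2 carries sign +1 and contributes +[[u1, u3], u2]


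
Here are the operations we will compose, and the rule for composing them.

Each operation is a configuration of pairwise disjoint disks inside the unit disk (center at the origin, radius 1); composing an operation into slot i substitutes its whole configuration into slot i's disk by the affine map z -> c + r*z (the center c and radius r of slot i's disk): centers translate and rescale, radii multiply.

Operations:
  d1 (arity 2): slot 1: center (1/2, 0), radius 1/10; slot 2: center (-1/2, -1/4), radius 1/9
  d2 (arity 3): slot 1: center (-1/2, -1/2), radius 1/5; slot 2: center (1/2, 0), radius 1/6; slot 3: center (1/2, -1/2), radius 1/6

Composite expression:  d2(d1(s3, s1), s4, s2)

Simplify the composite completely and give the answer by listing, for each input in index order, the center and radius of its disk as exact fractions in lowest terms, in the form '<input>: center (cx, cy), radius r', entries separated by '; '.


Below d2, radii multiply path by path; the s-disk centers shift.
input s3: composing its 2 substitution steps yields center (-2/5, -1/2), radius 1/50
input s1: composing its 2 substitution steps yields center (-3/5, -11/20), radius 1/45
input s4: composing its 1 substitution step yields center (1/2, 0), radius 1/6
input s2: composing its 1 substitution step yields center (1/2, -1/2), radius 1/6

s1: center (-3/5, -11/20), radius 1/45; s2: center (1/2, -1/2), radius 1/6; s3: center (-2/5, -1/2), radius 1/50; s4: center (1/2, 0), radius 1/6


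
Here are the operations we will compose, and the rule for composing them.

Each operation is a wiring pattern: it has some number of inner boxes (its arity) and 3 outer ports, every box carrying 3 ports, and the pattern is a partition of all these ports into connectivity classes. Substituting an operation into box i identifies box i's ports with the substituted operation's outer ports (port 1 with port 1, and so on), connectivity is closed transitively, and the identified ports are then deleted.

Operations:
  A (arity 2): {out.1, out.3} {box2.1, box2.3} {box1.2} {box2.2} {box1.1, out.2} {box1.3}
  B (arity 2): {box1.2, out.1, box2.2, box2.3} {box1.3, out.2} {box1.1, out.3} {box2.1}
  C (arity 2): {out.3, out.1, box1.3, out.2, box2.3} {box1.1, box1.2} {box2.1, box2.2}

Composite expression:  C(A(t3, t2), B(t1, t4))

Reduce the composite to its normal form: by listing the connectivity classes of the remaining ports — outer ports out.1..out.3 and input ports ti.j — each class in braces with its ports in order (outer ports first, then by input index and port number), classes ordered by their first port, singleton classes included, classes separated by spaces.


{out.1, out.2, out.3, t1.1, t3.1} {t1.2, t1.3, t4.2, t4.3} {t2.1, t2.3} {t2.2} {t3.2} {t3.3} {t4.1}

Substituting into C glues patterns; closure does the rest.
after A, the pattern on (t3, t2) reads {out.1, out.3} {out.2, t3.1} {t2.1, t2.3} {t2.2} {t3.2} {t3.3} (out.j = its outer ports)
after B, the pattern on (t1, t4) reads {out.1, t1.2, t4.2, t4.3} {out.2, t1.3} {out.3, t1.1} {t4.1} (out.j = its outer ports)
after C, the pattern on (t3, t2, t1, t4) reads {out.1, out.2, out.3, t1.1, t3.1} {t1.2, t1.3, t4.2, t4.3} {t2.1, t2.3} {t2.2} {t3.2} {t3.3} {t4.1} (out.j = its outer ports)


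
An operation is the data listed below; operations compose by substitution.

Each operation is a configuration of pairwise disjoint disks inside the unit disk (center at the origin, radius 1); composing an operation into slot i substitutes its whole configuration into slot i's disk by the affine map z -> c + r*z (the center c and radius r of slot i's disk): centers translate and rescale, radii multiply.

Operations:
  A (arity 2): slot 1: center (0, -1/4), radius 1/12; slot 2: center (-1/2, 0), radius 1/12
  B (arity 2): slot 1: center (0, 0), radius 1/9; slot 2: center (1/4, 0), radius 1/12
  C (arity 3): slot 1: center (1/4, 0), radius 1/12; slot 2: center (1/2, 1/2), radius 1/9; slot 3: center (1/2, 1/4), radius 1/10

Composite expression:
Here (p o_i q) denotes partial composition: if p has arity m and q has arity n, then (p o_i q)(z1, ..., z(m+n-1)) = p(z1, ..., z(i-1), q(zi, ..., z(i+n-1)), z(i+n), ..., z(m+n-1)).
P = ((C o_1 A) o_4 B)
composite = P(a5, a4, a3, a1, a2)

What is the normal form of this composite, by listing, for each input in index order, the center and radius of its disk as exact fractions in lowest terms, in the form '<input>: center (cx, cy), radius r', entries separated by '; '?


Below C, radii multiply path by path; the a-disk centers shift.
for a5, the 2-step affine chain lands on center (1/4, -1/48), radius 1/144
for a4, the 2-step affine chain lands on center (5/24, 0), radius 1/144
for a3, the 1-step affine chain lands on center (1/2, 1/2), radius 1/9
for a1, the 2-step affine chain lands on center (1/2, 1/4), radius 1/90
for a2, the 2-step affine chain lands on center (21/40, 1/4), radius 1/120

a1: center (1/2, 1/4), radius 1/90; a2: center (21/40, 1/4), radius 1/120; a3: center (1/2, 1/2), radius 1/9; a4: center (5/24, 0), radius 1/144; a5: center (1/4, -1/48), radius 1/144


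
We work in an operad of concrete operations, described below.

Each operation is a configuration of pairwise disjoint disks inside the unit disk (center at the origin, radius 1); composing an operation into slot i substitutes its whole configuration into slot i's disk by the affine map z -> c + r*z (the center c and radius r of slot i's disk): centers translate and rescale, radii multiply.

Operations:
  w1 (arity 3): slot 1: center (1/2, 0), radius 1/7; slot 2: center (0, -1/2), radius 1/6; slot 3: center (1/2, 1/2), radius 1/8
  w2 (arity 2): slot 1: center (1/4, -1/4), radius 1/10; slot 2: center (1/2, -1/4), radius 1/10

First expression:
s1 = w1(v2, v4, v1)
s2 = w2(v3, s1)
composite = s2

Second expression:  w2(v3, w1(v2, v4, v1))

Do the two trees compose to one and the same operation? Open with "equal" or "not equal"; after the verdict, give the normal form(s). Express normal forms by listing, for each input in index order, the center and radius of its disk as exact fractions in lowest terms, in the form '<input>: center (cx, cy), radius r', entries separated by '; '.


The first expression, normalized: v1: center (11/20, -1/5), radius 1/80; v2: center (11/20, -1/4), radius 1/70; v3: center (1/4, -1/4), radius 1/10; v4: center (1/2, -3/10), radius 1/60
The second expression, normalized: v1: center (11/20, -1/5), radius 1/80; v2: center (11/20, -1/4), radius 1/70; v3: center (1/4, -1/4), radius 1/10; v4: center (1/2, -3/10), radius 1/60
One common form — equal.

equal; the common form is v1: center (11/20, -1/5), radius 1/80; v2: center (11/20, -1/4), radius 1/70; v3: center (1/4, -1/4), radius 1/10; v4: center (1/2, -3/10), radius 1/60


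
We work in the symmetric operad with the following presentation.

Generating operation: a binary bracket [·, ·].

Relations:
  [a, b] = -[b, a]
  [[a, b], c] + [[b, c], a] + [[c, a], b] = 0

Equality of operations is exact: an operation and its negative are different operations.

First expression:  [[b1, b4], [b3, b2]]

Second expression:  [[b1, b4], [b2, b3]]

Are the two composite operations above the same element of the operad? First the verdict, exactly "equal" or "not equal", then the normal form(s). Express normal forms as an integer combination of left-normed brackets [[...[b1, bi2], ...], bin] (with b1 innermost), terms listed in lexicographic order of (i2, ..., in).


The first expression, normalized: -[[[b1, b4], b2], b3] + [[[b1, b4], b3], b2]
The second expression, normalized: [[[b1, b4], b2], b3] - [[[b1, b4], b3], b2]
Different reductions; not equal.

not equal; the first gives -[[[b1, b4], b2], b3] + [[[b1, b4], b3], b2] and the second [[[b1, b4], b2], b3] - [[[b1, b4], b3], b2]


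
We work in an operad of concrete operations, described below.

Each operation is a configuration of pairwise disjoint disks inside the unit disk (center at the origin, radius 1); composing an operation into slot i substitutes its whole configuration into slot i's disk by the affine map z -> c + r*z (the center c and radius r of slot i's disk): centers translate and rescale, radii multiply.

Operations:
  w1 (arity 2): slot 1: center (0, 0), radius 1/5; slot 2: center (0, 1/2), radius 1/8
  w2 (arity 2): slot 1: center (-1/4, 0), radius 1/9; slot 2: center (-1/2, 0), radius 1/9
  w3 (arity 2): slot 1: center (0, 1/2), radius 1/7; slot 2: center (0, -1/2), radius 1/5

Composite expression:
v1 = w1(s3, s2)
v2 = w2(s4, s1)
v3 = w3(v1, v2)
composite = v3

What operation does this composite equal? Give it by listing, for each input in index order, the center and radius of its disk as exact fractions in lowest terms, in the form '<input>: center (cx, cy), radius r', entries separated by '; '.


Nesting under w3 composes maps z -> c + r*z down each s-path.
s3: after 2 affine steps, its disk has center (0, 1/2), radius 1/35
s2: after 2 affine steps, its disk has center (0, 4/7), radius 1/56
s4: after 2 affine steps, its disk has center (-1/20, -1/2), radius 1/45
s1: after 2 affine steps, its disk has center (-1/10, -1/2), radius 1/45

s1: center (-1/10, -1/2), radius 1/45; s2: center (0, 4/7), radius 1/56; s3: center (0, 1/2), radius 1/35; s4: center (-1/20, -1/2), radius 1/45


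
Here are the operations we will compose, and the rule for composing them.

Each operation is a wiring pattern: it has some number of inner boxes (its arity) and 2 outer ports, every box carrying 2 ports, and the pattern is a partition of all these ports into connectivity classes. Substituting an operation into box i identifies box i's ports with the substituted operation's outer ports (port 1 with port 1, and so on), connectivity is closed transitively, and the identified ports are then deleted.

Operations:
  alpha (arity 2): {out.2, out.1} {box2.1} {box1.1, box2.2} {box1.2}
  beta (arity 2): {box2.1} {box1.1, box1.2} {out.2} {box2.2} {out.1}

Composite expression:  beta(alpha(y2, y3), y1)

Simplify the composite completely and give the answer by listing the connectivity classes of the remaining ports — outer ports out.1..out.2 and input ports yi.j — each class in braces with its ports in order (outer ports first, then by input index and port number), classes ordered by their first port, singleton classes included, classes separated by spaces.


Connectivity passes through glued beta-boundaries; trace each wire chain.
composing alpha on (y2, y3), with out.j its own outer ports: {out.1, out.2} {y2.1, y3.2} {y2.2} {y3.1}
composing beta on (y2, y3, y1), with out.j its own outer ports: {out.1} {out.2} {y1.1} {y1.2} {y2.1, y3.2} {y2.2} {y3.1}

{out.1} {out.2} {y1.1} {y1.2} {y2.1, y3.2} {y2.2} {y3.1}


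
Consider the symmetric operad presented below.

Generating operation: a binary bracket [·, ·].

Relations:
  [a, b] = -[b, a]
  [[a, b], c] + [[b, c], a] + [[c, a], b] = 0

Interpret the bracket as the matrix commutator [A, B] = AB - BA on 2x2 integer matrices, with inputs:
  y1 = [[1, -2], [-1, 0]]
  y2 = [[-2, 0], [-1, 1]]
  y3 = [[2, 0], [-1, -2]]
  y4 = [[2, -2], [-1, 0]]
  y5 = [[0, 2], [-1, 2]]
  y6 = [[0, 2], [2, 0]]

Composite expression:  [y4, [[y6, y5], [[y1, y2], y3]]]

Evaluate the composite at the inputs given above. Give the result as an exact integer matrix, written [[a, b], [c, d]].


[[-720, 32], [-736, 720]]


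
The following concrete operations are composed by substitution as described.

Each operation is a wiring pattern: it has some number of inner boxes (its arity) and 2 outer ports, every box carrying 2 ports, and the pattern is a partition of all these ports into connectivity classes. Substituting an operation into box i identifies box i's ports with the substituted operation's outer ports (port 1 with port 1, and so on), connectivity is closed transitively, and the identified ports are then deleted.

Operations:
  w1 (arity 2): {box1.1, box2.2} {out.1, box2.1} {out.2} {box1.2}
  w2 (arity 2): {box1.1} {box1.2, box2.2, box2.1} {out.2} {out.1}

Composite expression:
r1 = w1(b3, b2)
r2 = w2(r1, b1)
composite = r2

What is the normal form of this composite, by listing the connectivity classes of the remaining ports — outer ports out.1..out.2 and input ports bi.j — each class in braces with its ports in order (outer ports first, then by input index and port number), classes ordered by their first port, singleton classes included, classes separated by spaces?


{out.1} {out.2} {b1.1, b1.2} {b2.1} {b2.2, b3.1} {b3.2}

Substituting into w2 glues patterns; closure does the rest.
the subtree at w1 composes to {out.1, b2.1} {out.2} {b2.2, b3.1} {b3.2} on (b3, b2); out.j = own outer ports
the subtree at w2 composes to {out.1} {out.2} {b1.1, b1.2} {b2.1} {b2.2, b3.1} {b3.2} on (b3, b2, b1); out.j = own outer ports


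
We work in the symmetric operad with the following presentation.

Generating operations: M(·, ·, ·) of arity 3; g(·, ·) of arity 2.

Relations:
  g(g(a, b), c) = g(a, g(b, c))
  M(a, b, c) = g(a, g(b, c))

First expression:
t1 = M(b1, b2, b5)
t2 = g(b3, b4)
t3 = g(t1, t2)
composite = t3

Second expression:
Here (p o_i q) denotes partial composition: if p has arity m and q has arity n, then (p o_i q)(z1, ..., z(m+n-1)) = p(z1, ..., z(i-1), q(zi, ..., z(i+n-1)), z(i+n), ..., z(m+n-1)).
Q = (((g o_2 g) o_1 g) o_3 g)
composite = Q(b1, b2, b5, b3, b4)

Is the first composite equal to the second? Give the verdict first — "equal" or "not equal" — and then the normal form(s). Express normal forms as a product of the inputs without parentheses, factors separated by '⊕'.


equal; the common form is b1 ⊕ b2 ⊕ b5 ⊕ b3 ⊕ b4

Reducing the first expression gives b1 ⊕ b2 ⊕ b5 ⊕ b3 ⊕ b4
Reducing the second expression gives b1 ⊕ b2 ⊕ b5 ⊕ b3 ⊕ b4
Both agree, so they are equal.


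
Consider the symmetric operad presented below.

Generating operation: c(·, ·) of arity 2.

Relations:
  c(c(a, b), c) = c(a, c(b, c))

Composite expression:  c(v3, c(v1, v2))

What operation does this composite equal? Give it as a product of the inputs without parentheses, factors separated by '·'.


v3 · v1 · v2

Every regrouping of c is equal, so read the v-inputs in written order.
c(v1, v2) linearizes to v1 · v2
c(v3, c(v1, v2)) linearizes to v3 · v1 · v2


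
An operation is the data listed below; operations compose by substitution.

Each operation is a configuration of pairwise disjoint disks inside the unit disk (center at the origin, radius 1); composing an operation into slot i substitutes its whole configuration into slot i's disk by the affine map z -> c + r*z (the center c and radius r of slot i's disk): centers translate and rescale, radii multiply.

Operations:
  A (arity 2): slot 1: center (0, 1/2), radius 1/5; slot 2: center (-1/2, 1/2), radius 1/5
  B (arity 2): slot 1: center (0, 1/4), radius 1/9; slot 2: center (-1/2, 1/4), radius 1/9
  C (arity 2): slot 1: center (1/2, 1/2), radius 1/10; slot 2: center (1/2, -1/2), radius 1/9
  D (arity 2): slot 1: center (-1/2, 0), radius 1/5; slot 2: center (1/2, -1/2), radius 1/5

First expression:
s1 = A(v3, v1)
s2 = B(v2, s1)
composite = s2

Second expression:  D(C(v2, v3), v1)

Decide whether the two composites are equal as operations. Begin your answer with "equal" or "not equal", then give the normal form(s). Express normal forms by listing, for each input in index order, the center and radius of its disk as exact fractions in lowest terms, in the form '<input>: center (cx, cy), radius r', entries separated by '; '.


Reducing the first expression gives v1: center (-5/9, 11/36), radius 1/45; v2: center (0, 1/4), radius 1/9; v3: center (-1/2, 11/36), radius 1/45
Reducing the second expression gives v1: center (1/2, -1/2), radius 1/5; v2: center (-2/5, 1/10), radius 1/50; v3: center (-2/5, -1/10), radius 1/45
They disagree, so not equal.

not equal; first: v1: center (-5/9, 11/36), radius 1/45; v2: center (0, 1/4), radius 1/9; v3: center (-1/2, 11/36), radius 1/45; second: v1: center (1/2, -1/2), radius 1/5; v2: center (-2/5, 1/10), radius 1/50; v3: center (-2/5, -1/10), radius 1/45


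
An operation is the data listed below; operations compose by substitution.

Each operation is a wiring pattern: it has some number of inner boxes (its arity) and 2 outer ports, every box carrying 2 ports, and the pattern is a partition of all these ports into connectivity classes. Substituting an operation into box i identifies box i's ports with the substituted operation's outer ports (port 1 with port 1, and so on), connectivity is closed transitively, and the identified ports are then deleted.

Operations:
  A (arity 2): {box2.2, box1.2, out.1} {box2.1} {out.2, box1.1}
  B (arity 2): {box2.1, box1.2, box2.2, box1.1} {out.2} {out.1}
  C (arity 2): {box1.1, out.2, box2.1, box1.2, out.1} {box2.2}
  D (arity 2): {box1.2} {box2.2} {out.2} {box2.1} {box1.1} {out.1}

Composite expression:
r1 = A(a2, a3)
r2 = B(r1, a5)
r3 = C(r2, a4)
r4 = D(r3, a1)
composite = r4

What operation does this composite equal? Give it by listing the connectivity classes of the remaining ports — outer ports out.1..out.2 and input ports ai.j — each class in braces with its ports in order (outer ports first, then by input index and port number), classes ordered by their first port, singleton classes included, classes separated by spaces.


Two ports join when wires chain via D-identified ports.
stage A: inputs (a2, a3), connectivity {out.1, a2.2, a3.2} {out.2, a2.1} {a3.1}, out.j its boundary
stage B: inputs (a2, a3, a5), connectivity {out.1} {out.2} {a2.1, a2.2, a3.2, a5.1, a5.2} {a3.1}, out.j its boundary
stage C: inputs (a2, a3, a5, a4), connectivity {out.1, out.2, a4.1} {a2.1, a2.2, a3.2, a5.1, a5.2} {a3.1} {a4.2}, out.j its boundary
stage D: inputs (a2, a3, a5, a4, a1), connectivity {out.1} {out.2} {a1.1} {a1.2} {a2.1, a2.2, a3.2, a5.1, a5.2} {a3.1} {a4.1} {a4.2}, out.j its boundary

{out.1} {out.2} {a1.1} {a1.2} {a2.1, a2.2, a3.2, a5.1, a5.2} {a3.1} {a4.1} {a4.2}


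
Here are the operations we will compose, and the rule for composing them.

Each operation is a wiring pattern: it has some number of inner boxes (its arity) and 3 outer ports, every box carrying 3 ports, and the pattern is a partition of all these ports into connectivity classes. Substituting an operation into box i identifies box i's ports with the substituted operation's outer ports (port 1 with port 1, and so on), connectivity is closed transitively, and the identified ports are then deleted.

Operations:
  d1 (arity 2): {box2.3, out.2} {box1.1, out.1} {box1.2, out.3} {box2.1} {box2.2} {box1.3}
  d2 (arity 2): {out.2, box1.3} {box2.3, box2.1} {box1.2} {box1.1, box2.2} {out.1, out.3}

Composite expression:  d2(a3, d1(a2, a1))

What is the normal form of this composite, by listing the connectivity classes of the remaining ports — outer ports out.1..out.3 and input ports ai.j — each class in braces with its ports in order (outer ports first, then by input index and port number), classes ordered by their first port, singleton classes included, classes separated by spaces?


{out.1, out.3} {out.2, a3.3} {a1.1} {a1.2} {a1.3, a3.1} {a2.1, a2.2} {a2.3} {a3.2}

Connectivity passes through glued d2-boundaries; trace each wire chain.
after d1, the pattern on (a2, a1) reads {out.1, a2.1} {out.2, a1.3} {out.3, a2.2} {a1.1} {a1.2} {a2.3} (out.j = its outer ports)
after d2, the pattern on (a3, a2, a1) reads {out.1, out.3} {out.2, a3.3} {a1.1} {a1.2} {a1.3, a3.1} {a2.1, a2.2} {a2.3} {a3.2} (out.j = its outer ports)


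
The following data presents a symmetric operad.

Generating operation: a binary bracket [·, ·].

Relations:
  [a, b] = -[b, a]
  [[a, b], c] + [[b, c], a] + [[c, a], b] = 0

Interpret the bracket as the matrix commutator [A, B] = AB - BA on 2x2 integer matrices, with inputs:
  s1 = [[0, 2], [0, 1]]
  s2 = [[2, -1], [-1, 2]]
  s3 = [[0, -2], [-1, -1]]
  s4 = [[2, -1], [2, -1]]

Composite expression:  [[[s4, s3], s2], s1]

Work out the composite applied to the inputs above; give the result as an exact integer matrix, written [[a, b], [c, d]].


[[-20, 30], [-10, 20]]

[s4, s3] = [[5, -5], [5, -5]]
[[s4, s3], s2] = [[10, -10], [10, -10]]
[[[s4, s3], s2], s1] = [[-20, 30], [-10, 20]]


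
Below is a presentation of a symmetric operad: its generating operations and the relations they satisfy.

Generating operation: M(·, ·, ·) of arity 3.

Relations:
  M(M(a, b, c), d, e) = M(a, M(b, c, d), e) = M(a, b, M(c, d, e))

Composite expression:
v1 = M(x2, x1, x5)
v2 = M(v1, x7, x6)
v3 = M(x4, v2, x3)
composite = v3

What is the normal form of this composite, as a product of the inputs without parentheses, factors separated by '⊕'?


x4 ⊕ x2 ⊕ x1 ⊕ x5 ⊕ x7 ⊕ x6 ⊕ x3


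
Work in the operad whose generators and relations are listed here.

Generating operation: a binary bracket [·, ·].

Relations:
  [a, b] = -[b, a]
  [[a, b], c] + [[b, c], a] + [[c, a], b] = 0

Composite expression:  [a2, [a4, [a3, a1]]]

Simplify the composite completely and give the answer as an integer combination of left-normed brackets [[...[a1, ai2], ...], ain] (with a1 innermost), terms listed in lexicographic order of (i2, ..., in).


-[[[a1, a3], a4], a2]

Expand each bracket as ab - ba; the a1-initial words give the coefficients.
Composite bracket: [a2, [a4, [a3, a1]]]
Full expansion: 8 signed words from ab - ba (2^3 = 8).
Collect the words opening with a1:
  sign of a1a3a4a2 is -1, so it contributes -[[[a1, a3], a4], a2]


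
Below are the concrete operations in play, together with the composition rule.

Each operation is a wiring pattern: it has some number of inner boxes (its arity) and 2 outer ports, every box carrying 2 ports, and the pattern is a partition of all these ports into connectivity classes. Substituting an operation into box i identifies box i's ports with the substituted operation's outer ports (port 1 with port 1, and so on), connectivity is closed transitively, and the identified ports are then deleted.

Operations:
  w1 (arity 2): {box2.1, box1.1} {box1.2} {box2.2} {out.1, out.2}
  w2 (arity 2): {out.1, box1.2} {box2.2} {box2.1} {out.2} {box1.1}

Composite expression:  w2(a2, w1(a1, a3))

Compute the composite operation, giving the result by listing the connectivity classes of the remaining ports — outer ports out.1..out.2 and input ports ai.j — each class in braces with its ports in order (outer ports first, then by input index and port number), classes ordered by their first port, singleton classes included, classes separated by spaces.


{out.1, a2.2} {out.2} {a1.1, a3.1} {a1.2} {a2.1} {a3.2}

Reachability decides: close wires over w2-identified ports.
w1 over (a1, a3) gives {out.1, out.2} {a1.1, a3.1} {a1.2} {a3.2}, out.j being that stage's outer ports
w2 over (a2, a1, a3) gives {out.1, a2.2} {out.2} {a1.1, a3.1} {a1.2} {a2.1} {a3.2}, out.j being that stage's outer ports


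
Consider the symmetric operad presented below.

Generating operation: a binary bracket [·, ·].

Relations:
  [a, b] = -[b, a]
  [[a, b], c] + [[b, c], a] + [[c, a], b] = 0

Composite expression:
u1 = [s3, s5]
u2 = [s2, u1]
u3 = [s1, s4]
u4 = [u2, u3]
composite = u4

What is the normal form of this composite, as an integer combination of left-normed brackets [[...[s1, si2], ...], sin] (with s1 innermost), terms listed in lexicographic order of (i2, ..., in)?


A multilinear Lie element is pinned by s1-initial words (s1 innermost).
Composite bracket: [[s2, [s3, s5]], [s1, s4]]
Expanding via [a, b] = ab - ba: 16 signed words (2^4 = 16).
Words beginning with s1 determine it all:
  word s1s4s2s3s5 has sign -1, contributing -[[[[s1, s4], s2], s3], s5]
  word s1s4s2s5s3 has sign +1, contributing +[[[[s1, s4], s2], s5], s3]
  word s1s4s3s5s2 has sign +1, contributing +[[[[s1, s4], s3], s5], s2]
  word s1s4s5s3s2 has sign -1, contributing -[[[[s1, s4], s5], s3], s2]

-[[[[s1, s4], s2], s3], s5] + [[[[s1, s4], s2], s5], s3] + [[[[s1, s4], s3], s5], s2] - [[[[s1, s4], s5], s3], s2]


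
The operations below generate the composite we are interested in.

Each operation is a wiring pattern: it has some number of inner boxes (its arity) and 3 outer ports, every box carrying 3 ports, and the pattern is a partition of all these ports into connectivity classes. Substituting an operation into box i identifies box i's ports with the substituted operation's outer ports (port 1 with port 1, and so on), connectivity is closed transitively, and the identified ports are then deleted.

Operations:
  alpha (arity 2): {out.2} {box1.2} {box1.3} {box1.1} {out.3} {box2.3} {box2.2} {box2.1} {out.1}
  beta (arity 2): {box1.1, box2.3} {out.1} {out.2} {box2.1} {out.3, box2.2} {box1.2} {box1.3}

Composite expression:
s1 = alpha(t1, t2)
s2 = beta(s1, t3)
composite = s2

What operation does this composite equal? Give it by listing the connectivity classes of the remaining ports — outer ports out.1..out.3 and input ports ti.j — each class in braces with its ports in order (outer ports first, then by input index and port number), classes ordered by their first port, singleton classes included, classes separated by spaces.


{out.1} {out.2} {out.3, t3.2} {t1.1} {t1.2} {t1.3} {t2.1} {t2.2} {t2.3} {t3.1} {t3.3}

Treat the ports identified at beta as solder joints: merge, then drop.
after alpha, the pattern on (t1, t2) reads {out.1} {out.2} {out.3} {t1.1} {t1.2} {t1.3} {t2.1} {t2.2} {t2.3} (out.j = its outer ports)
after beta, the pattern on (t1, t2, t3) reads {out.1} {out.2} {out.3, t3.2} {t1.1} {t1.2} {t1.3} {t2.1} {t2.2} {t2.3} {t3.1} {t3.3} (out.j = its outer ports)


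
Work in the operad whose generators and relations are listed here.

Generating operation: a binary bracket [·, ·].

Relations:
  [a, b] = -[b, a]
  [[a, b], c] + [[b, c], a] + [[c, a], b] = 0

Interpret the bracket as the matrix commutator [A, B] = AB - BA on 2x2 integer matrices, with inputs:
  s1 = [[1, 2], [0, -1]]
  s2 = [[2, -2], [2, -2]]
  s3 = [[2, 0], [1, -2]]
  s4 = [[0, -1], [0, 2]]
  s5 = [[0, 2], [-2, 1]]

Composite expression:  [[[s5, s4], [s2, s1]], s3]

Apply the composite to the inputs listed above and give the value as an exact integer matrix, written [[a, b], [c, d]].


[[-8, 32], [-8, 8]]

[s5, s4] = [[-2, 5], [4, 2]]
[s2, s1] = [[-4, 12], [4, 4]]
[[s5, s4], [s2, s1]] = [[-28, -8], [-16, 28]]
[[[s5, s4], [s2, s1]], s3] = [[-8, 32], [-8, 8]]


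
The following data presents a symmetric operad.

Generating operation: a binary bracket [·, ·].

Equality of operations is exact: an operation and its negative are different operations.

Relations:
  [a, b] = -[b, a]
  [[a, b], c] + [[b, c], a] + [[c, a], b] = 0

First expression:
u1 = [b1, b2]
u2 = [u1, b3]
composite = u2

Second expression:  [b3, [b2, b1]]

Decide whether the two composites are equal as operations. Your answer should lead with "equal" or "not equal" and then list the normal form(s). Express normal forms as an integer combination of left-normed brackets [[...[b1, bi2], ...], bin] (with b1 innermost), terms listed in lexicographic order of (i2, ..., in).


equal; the common form is [[b1, b2], b3]

The first expression reduces to [[b1, b2], b3]
The second expression reduces to [[b1, b2], b3]
Both agree, so they are equal.


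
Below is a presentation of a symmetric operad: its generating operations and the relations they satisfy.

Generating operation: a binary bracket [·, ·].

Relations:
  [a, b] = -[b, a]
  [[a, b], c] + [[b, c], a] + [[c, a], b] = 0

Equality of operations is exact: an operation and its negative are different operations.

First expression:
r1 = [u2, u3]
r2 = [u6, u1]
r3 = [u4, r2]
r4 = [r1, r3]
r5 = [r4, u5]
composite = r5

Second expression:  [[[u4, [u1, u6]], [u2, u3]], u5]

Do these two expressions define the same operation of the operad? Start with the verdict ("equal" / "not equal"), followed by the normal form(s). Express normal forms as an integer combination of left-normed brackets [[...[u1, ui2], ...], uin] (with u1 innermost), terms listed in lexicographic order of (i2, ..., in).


The first expression, normalized: -[[[[[u1, u6], u4], u2], u3], u5] + [[[[[u1, u6], u4], u3], u2], u5]
The second expression, normalized: -[[[[[u1, u6], u4], u2], u3], u5] + [[[[[u1, u6], u4], u3], u2], u5]
The forms coincide; equal.

equal; both compose to -[[[[[u1, u6], u4], u2], u3], u5] + [[[[[u1, u6], u4], u3], u2], u5]


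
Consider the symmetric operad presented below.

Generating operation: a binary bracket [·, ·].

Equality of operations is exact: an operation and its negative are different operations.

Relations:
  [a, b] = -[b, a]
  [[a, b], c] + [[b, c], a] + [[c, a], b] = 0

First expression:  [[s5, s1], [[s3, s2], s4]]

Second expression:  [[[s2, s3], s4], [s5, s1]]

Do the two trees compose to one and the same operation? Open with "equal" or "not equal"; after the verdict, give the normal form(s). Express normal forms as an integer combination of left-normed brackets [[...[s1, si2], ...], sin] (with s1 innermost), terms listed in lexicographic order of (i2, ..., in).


equal; the common form is [[[[s1, s5], s2], s3], s4] - [[[[s1, s5], s3], s2], s4] - [[[[s1, s5], s4], s2], s3] + [[[[s1, s5], s4], s3], s2]

The first expression reduces to [[[[s1, s5], s2], s3], s4] - [[[[s1, s5], s3], s2], s4] - [[[[s1, s5], s4], s2], s3] + [[[[s1, s5], s4], s3], s2]
The second expression reduces to [[[[s1, s5], s2], s3], s4] - [[[[s1, s5], s3], s2], s4] - [[[[s1, s5], s4], s2], s3] + [[[[s1, s5], s4], s3], s2]
Identical normal forms: equal.


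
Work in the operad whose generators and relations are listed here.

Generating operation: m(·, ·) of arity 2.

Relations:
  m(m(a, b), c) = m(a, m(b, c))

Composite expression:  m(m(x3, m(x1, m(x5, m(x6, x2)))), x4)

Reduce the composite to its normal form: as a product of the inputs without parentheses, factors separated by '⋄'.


x3 ⋄ x1 ⋄ x5 ⋄ x6 ⋄ x2 ⋄ x4

The m-tree's shape is irrelevant; the x-reading-order decides.
m(x6, x2) spells out as x6 ⋄ x2
m(x5, m(x6, x2)) spells out as x5 ⋄ x6 ⋄ x2
m(x1, m(x5, m(x6, x2))) spells out as x1 ⋄ x5 ⋄ x6 ⋄ x2
m(x3, m(x1, m(x5, m(x6, x2)))) spells out as x3 ⋄ x1 ⋄ x5 ⋄ x6 ⋄ x2
m(m(x3, m(x1, m(x5, m(x6, x2)))), x4) spells out as x3 ⋄ x1 ⋄ x5 ⋄ x6 ⋄ x2 ⋄ x4


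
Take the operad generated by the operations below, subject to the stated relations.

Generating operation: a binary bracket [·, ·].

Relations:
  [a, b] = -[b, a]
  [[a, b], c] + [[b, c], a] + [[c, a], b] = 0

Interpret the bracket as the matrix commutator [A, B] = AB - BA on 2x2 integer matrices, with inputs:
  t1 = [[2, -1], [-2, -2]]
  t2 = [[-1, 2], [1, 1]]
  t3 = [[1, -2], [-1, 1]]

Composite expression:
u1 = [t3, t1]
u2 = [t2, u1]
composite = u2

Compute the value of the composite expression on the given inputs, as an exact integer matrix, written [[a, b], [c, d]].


[[-16, -28], [-2, 16]]

[t3, t1] = [[3, 8], [-4, -3]]
[t2, [t3, t1]] = [[-16, -28], [-2, 16]]


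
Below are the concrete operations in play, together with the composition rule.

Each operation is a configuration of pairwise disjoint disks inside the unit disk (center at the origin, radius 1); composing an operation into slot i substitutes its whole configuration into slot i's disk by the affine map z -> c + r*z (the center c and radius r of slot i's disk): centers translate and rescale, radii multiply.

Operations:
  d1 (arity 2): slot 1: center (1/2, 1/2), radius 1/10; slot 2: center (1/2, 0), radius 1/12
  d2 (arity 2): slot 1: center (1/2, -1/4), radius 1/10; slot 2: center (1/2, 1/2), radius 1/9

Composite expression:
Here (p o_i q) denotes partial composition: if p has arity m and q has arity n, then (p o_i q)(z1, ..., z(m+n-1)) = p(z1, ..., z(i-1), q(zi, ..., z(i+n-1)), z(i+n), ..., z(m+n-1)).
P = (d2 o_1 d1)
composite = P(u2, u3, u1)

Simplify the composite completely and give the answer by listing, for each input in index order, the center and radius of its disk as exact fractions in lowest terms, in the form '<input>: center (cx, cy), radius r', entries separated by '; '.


Follow each u-input down from d2: c' goes to c + r*c', radius to r*r'.
for u2, the 2-step affine chain lands on center (11/20, -1/5), radius 1/100
for u3, the 2-step affine chain lands on center (11/20, -1/4), radius 1/120
for u1, the 1-step affine chain lands on center (1/2, 1/2), radius 1/9

u1: center (1/2, 1/2), radius 1/9; u2: center (11/20, -1/5), radius 1/100; u3: center (11/20, -1/4), radius 1/120
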